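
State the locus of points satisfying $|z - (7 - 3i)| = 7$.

|z - z0| = r describes a circle centered at z0 with radius r
Here z0 = 7 - 3i and r = 7
Locus: Circle centered at (7, -3) with radius 7


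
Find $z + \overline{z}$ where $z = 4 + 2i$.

z + conjugate(z) = (a + bi) + (a - bi) = 2a
= 2 * 4 = 8


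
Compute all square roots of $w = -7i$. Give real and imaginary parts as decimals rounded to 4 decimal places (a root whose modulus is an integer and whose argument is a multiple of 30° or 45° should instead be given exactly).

|w| = 7, arg(w) = 270°
Root modulus = 7^(1/2) ≈ 2.645751
Root arguments: θ_k = (270° + 360°k)/2 for k = 0, 1, ..., 1
Compute each root as (root modulus)(cos θ_k + i sin θ_k) using full-precision intermediates, then round to 4 decimal places.
Roots: -1.8708 + 1.8708i, 1.8708 - 1.8708i


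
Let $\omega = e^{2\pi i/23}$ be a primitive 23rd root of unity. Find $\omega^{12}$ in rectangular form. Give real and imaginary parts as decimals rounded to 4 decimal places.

ω^12 = e^(2πi·12/23) = e^(i·24π/23)
= cos(24π/23) + i sin(24π/23)
= -0.9907 - 0.1362i


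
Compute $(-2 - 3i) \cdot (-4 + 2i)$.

(a1*a2 - b1*b2) + (a1*b2 + b1*a2)i
= (8 - (-6)) + (-4 + 12)i
= 14 + 8i


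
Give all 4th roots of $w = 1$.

|w| = 1, arg(w) = 0°
Root modulus = 1^(1/4) = 1
Root arguments: θ_k = (0° + 360°k)/4 for k = 0, 1, ..., 3
Roots: 1, i, -1, -i


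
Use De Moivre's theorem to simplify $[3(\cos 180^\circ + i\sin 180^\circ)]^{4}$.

By De Moivre: z^n = r^n(cos(nθ) + i sin(nθ))
= 3^4(cos(4*180°) + i sin(4*180°))
= 81(cos 0° + i sin 0°)
= 81


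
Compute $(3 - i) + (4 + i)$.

(3 + 4) + (-1 + 1)i = 7


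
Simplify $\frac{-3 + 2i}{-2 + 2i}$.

Multiply numerator and denominator by conjugate (-2 - 2i):
= (-3 + 2i)(-2 - 2i) / ((-2)^2 + 2^2)
= (10 + 2i) / 8
Divide through by 2: (5 + i) / 4
= 5/4 + (1/4)i


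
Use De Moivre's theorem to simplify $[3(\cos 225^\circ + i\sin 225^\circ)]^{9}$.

By De Moivre: z^n = r^n(cos(nθ) + i sin(nθ))
= 3^9(cos(9*225°) + i sin(9*225°))
= 19683(cos 225° + i sin 225°)
= -19683*sqrt(2)/2 - (19683*sqrt(2)/2)i


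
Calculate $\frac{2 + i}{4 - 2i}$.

Multiply numerator and denominator by conjugate (4 + 2i):
= (2 + i)(4 + 2i) / (4^2 + (-2)^2)
= (6 + 8i) / 20
Divide through by 2: (3 + 4i) / 10
= 3/10 + (2/5)i


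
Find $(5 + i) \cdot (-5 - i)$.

(a1*a2 - b1*b2) + (a1*b2 + b1*a2)i
= (-25 - (-1)) + (-5 + (-5))i
= -24 - 10i


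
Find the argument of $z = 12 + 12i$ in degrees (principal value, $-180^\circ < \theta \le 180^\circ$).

θ = arctan(b/a) = arctan(12/12) (quadrant-adjusted) = 45°


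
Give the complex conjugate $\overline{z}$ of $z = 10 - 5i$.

If z = a + bi, then conjugate(z) = a - bi
conjugate(10 - 5i) = 10 + 5i


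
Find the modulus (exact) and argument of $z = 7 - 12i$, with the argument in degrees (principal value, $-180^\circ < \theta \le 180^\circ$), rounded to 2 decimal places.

|z| = sqrt(7^2 + (-12)^2) = sqrt(193)
arg(z) = arctan(b/a) = arctan(-12/7) (quadrant-adjusted) = -59.74°


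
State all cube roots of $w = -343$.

|w| = 343, arg(w) = 180°
Root modulus = 343^(1/3) = 7
Root arguments: θ_k = (180° + 360°k)/3 for k = 0, 1, ..., 2
Roots: 7/2 + (7*sqrt(3)/2)i, -7, 7/2 - (7*sqrt(3)/2)i


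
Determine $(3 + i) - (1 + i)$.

(3 - 1) + (1 - 1)i = 2


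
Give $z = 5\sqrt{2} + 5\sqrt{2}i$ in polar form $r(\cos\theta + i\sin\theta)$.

r = |z| = sqrt(a^2 + b^2) = sqrt((5*sqrt(2))^2 + (5*sqrt(2))^2) = sqrt(50 + 50) = sqrt(100) = 10
θ = arctan(b/a) = arctan(7.0711/7.0711) (quadrant-adjusted) = 45°
z = 10(cos 45° + i sin 45°)


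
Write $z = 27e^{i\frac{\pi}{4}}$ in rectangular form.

a = r cos θ = 27 * sqrt(2)/2 = 27*sqrt(2)/2
b = r sin θ = 27 * sqrt(2)/2 = 27*sqrt(2)/2
z = 27*sqrt(2)/2 + (27*sqrt(2)/2)i


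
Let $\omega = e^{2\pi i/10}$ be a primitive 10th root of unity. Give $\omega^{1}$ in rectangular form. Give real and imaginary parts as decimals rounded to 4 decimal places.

ω^1 = e^(2πi·1/10) = e^(i·1π/5)
= cos(1π/5) + i sin(1π/5)
= 0.8090 + 0.5878i


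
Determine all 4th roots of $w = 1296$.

|w| = 1296, arg(w) = 0°
Root modulus = 1296^(1/4) = 6
Root arguments: θ_k = (0° + 360°k)/4 for k = 0, 1, ..., 3
Roots: 6, 6i, -6, -6i


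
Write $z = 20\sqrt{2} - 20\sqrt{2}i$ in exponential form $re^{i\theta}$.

r = |z| = sqrt((20*sqrt(2))^2 + (-20*sqrt(2))^2) = sqrt(800 + 800) = sqrt(1600) = 40
θ = arctan(b/a) = arctan(-28.2843/28.2843) (quadrant-adjusted) = -45° = -π/4
z = 40e^(-i*π/4)


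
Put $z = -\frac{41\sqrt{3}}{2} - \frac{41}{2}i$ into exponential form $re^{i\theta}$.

r = |z| = sqrt((-41*sqrt(3)/2)^2 + (-41/2)^2) = sqrt(5043/4 + 1681/4) = sqrt(1681) = 41
θ = arctan(b/a) = arctan(-20.5/-35.507) (quadrant-adjusted) = 210° = 7π/6
z = 41e^(i*7π/6)


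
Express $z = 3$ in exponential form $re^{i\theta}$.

r = |z| = sqrt((3)^2 + (0)^2) = sqrt(9 + 0) = sqrt(9) = 3
b = 0 and a > 0, so z lies on the positive real axis: θ = 0
z = 3e^(i*0) = 3


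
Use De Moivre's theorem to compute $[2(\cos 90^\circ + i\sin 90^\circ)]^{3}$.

By De Moivre: z^n = r^n(cos(nθ) + i sin(nθ))
= 2^3(cos(3*90°) + i sin(3*90°))
= 8(cos 270° + i sin 270°)
= -8i


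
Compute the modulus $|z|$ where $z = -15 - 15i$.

|z| = sqrt(a^2 + b^2) = sqrt((-15)^2 + (-15)^2) = sqrt(450) = sqrt(450)


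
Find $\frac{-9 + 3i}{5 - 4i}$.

Multiply numerator and denominator by conjugate (5 + 4i):
= (-9 + 3i)(5 + 4i) / (5^2 + (-4)^2)
= (-57 - 21i) / 41
= -57/41 - (21/41)i


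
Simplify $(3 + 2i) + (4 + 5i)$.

(3 + 4) + (2 + 5)i = 7 + 7i


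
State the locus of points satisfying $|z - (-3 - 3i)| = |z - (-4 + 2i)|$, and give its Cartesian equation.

|z - z1| = |z - z2| means z is equidistant from z1 and z2,
i.e. the perpendicular bisector of the segment from (-3, -3) to (-4, 2) (midpoint (-7/2, -1/2)).
With z = x + yi, square both sides:
(x - (-3))^2 + (y - (-3))^2 = (x - (-4))^2 + (y - 2)^2
The x^2 and y^2 terms cancel: -2x + 10y = 20 - 18 = 2
Simplify: x - 5y = -1
Locus: Perpendicular bisector of the segment from (-3, -3) to (-4, 2): the line x - 5y = -1


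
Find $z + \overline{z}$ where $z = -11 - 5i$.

z + conjugate(z) = (a + bi) + (a - bi) = 2a
= 2 * (-11) = -22


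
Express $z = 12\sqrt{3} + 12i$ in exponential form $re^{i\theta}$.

r = |z| = sqrt((12*sqrt(3))^2 + (12)^2) = sqrt(432 + 144) = sqrt(576) = 24
θ = arctan(b/a) = arctan(12/20.7846) (quadrant-adjusted) = 30° = π/6
z = 24e^(i*π/6)


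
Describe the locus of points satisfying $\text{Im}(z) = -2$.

Im(z) = y where z = x + yi; the equation y = -2 is satisfied by all points with that y-coordinate
Locus: Horizontal line y = -2


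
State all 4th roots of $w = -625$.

|w| = 625, arg(w) = 180°
Root modulus = 625^(1/4) = 5
Root arguments: θ_k = (180° + 360°k)/4 for k = 0, 1, ..., 3
Roots: 5*sqrt(2)/2 + (5*sqrt(2)/2)i, -5*sqrt(2)/2 + (5*sqrt(2)/2)i, -5*sqrt(2)/2 - (5*sqrt(2)/2)i, 5*sqrt(2)/2 - (5*sqrt(2)/2)i


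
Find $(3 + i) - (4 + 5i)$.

(3 - 4) + (1 - 5)i = -1 - 4i


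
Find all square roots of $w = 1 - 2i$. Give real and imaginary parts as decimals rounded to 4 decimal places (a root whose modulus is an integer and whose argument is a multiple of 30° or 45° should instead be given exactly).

|w| = sqrt(5) ≈ 2.236068, arg(w) ≈ 296.565051°
Root modulus = sqrt(5)^(1/2) ≈ 1.495349
Root arguments: θ_k = (arg(w) + 360°k)/2 for k = 0, 1, ..., 1
Compute each root as (root modulus)(cos θ_k + i sin θ_k) using full-precision intermediates, then round to 4 decimal places.
Roots: -1.2720 + 0.7862i, 1.2720 - 0.7862i


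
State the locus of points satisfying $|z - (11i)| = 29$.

|z - z0| = r describes a circle centered at z0 with radius r
Here z0 = 11i and r = 29
Locus: Circle centered at (0, 11) with radius 29


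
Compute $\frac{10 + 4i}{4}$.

Divisor is real, so divide each part by 4:
= 5/2 + i


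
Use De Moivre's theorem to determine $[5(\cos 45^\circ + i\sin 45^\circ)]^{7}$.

By De Moivre: z^n = r^n(cos(nθ) + i sin(nθ))
= 5^7(cos(7*45°) + i sin(7*45°))
= 78125(cos 315° + i sin 315°)
= 78125*sqrt(2)/2 - (78125*sqrt(2)/2)i


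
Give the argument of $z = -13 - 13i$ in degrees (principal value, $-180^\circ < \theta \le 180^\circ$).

θ = arctan(b/a) = arctan(-13/-13) (quadrant-adjusted) = -135°


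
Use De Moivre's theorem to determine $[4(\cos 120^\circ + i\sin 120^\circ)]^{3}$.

By De Moivre: z^n = r^n(cos(nθ) + i sin(nθ))
= 4^3(cos(3*120°) + i sin(3*120°))
= 64(cos 0° + i sin 0°)
= 64


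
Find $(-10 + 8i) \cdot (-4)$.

(a1*a2 - b1*b2) + (a1*b2 + b1*a2)i
= (40 - 0) + (0 + (-32))i
= 40 - 32i


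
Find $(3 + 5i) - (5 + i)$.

(3 - 5) + (5 - 1)i = -2 + 4i


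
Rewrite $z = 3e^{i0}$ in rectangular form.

a = r cos θ = 3 * 1 = 3
b = r sin θ = 3 * 0 = 0
z = 3


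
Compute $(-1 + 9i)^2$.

(a + bi)^2 = a^2 - b^2 + 2abi
= (-1)^2 - 9^2 + 2*(-1)*9i
= -80 - 18i


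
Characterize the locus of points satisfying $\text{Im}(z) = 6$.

Im(z) = y where z = x + yi; the equation y = 6 is satisfied by all points with that y-coordinate
Locus: Horizontal line y = 6


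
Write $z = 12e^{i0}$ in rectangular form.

a = r cos θ = 12 * 1 = 12
b = r sin θ = 12 * 0 = 0
z = 12


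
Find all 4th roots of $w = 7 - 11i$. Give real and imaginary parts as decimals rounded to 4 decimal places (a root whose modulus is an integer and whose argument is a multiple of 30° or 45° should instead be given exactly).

|w| = sqrt(170) ≈ 13.038405, arg(w) ≈ 302.471192°
Root modulus = sqrt(170)^(1/4) ≈ 1.900230
Root arguments: θ_k = (arg(w) + 360°k)/4 for k = 0, 1, ..., 3
Compute each root as (root modulus)(cos θ_k + i sin θ_k) using full-precision intermediates, then round to 4 decimal places.
Roots: 0.4720 + 1.8407i, -1.8407 + 0.4720i, -0.4720 - 1.8407i, 1.8407 - 0.4720i


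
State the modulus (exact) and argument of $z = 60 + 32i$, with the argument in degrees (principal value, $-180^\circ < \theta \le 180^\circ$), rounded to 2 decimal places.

|z| = sqrt(60^2 + 32^2) = 68
arg(z) = arctan(b/a) = arctan(32/60) (quadrant-adjusted) = 28.07°


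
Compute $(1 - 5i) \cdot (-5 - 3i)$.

(a1*a2 - b1*b2) + (a1*b2 + b1*a2)i
= (-5 - 15) + (-3 + 25)i
= -20 + 22i


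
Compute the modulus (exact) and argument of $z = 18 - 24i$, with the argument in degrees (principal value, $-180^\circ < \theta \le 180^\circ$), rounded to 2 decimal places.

|z| = sqrt(18^2 + (-24)^2) = 30
arg(z) = arctan(b/a) = arctan(-24/18) (quadrant-adjusted) = -53.13°


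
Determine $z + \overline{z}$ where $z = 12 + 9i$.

z + conjugate(z) = (a + bi) + (a - bi) = 2a
= 2 * 12 = 24


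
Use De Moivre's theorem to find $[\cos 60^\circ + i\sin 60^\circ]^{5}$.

By De Moivre: z^n = r^n(cos(nθ) + i sin(nθ))
= 1^5(cos(5*60°) + i sin(5*60°))
= 1(cos 300° + i sin 300°)
= 1/2 - (sqrt(3)/2)i


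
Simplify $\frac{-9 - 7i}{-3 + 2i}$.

Multiply numerator and denominator by conjugate (-3 - 2i):
= (-9 - 7i)(-3 - 2i) / ((-3)^2 + 2^2)
= (13 + 39i) / 13
= 1 + 3i


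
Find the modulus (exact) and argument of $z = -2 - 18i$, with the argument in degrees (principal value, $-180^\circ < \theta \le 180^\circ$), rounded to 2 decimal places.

|z| = sqrt((-2)^2 + (-18)^2) = sqrt(328)
arg(z) = arctan(b/a) = arctan(-18/-2) (quadrant-adjusted) = -96.34°


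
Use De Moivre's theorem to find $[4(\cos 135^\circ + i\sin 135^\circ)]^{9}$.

By De Moivre: z^n = r^n(cos(nθ) + i sin(nθ))
= 4^9(cos(9*135°) + i sin(9*135°))
= 262144(cos 135° + i sin 135°)
= -131072*sqrt(2) + 131072*sqrt(2)i


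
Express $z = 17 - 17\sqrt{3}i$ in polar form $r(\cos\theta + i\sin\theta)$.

r = |z| = sqrt(a^2 + b^2) = sqrt((17)^2 + (-17*sqrt(3))^2) = sqrt(289 + 867) = sqrt(1156) = 34
θ = arctan(b/a) = arctan(-29.4449/17) (quadrant-adjusted) = 300°
z = 34(cos 300° + i sin 300°)


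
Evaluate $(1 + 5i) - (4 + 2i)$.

(1 - 4) + (5 - 2)i = -3 + 3i


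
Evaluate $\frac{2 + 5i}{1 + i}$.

Multiply numerator and denominator by conjugate (1 - i):
= (2 + 5i)(1 - i) / (1^2 + 1^2)
= (7 + 3i) / 2
= 7/2 + (3/2)i


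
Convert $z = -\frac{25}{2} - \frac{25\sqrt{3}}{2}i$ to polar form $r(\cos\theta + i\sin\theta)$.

r = |z| = sqrt(a^2 + b^2) = sqrt((-25/2)^2 + (-25*sqrt(3)/2)^2) = sqrt(625/4 + 1875/4) = sqrt(625) = 25
θ = arctan(b/a) = arctan(-21.6506/-12.5) (quadrant-adjusted) = 240°
z = 25(cos 240° + i sin 240°)


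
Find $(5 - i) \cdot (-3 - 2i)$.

(a1*a2 - b1*b2) + (a1*b2 + b1*a2)i
= (-15 - 2) + (-10 + 3)i
= -17 - 7i


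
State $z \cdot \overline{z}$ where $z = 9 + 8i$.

z * conjugate(z) = |z|^2 = a^2 + b^2
= 9^2 + 8^2 = 145


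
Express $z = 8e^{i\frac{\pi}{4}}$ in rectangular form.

a = r cos θ = 8 * sqrt(2)/2 = 4*sqrt(2)
b = r sin θ = 8 * sqrt(2)/2 = 4*sqrt(2)
z = 4*sqrt(2) + 4*sqrt(2)i


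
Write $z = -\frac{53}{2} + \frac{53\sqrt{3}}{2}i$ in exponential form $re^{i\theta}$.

r = |z| = sqrt((-53/2)^2 + (53*sqrt(3)/2)^2) = sqrt(2809/4 + 8427/4) = sqrt(2809) = 53
θ = arctan(b/a) = arctan(45.8993/-26.5) (quadrant-adjusted) = 120° = 2π/3
z = 53e^(i*2π/3)


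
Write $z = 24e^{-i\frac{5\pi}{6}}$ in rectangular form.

a = r cos θ = 24 * -sqrt(3)/2 = -12*sqrt(3)
b = r sin θ = 24 * -1/2 = -12
z = -12*sqrt(3) - 12i


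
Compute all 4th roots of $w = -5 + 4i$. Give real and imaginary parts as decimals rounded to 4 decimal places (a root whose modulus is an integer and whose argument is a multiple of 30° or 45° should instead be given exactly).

|w| = sqrt(41) ≈ 6.403124, arg(w) ≈ 141.340192°
Root modulus = sqrt(41)^(1/4) ≈ 1.590736
Root arguments: θ_k = (arg(w) + 360°k)/4 for k = 0, 1, ..., 3
Compute each root as (root modulus)(cos θ_k + i sin θ_k) using full-precision intermediates, then round to 4 decimal places.
Roots: 1.2977 + 0.9200i, -0.9200 + 1.2977i, -1.2977 - 0.9200i, 0.9200 - 1.2977i


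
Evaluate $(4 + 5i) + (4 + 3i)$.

(4 + 4) + (5 + 3)i = 8 + 8i


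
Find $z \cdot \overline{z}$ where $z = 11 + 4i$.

z * conjugate(z) = |z|^2 = a^2 + b^2
= 11^2 + 4^2 = 137


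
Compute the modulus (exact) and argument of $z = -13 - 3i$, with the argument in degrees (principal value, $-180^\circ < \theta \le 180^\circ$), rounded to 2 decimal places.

|z| = sqrt((-13)^2 + (-3)^2) = sqrt(178)
arg(z) = arctan(b/a) = arctan(-3/-13) (quadrant-adjusted) = -167.01°


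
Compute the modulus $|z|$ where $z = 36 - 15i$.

|z| = sqrt(a^2 + b^2) = sqrt(36^2 + (-15)^2) = sqrt(1521) = 39


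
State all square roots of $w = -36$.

|w| = 36, arg(w) = 180°
Root modulus = 36^(1/2) = 6
Root arguments: θ_k = (180° + 360°k)/2 for k = 0, 1, ..., 1
Roots: 6i, -6i


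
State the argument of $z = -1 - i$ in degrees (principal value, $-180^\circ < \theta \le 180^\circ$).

θ = arctan(b/a) = arctan(-1/-1) (quadrant-adjusted) = -135°


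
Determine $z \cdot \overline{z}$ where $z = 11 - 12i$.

z * conjugate(z) = |z|^2 = a^2 + b^2
= 11^2 + (-12)^2 = 265


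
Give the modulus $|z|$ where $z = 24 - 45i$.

|z| = sqrt(a^2 + b^2) = sqrt(24^2 + (-45)^2) = sqrt(2601) = 51


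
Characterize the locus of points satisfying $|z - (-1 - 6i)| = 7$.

|z - z0| = r describes a circle centered at z0 with radius r
Here z0 = -1 - 6i and r = 7
Locus: Circle centered at (-1, -6) with radius 7


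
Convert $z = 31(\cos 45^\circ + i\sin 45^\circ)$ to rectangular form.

a = r cos θ = 31 * sqrt(2)/2 = 31*sqrt(2)/2
b = r sin θ = 31 * sqrt(2)/2 = 31*sqrt(2)/2
z = 31*sqrt(2)/2 + (31*sqrt(2)/2)i


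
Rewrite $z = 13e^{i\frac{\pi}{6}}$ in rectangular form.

a = r cos θ = 13 * sqrt(3)/2 = 13*sqrt(3)/2
b = r sin θ = 13 * 1/2 = 13/2
z = 13*sqrt(3)/2 + (13/2)i


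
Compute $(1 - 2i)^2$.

(a + bi)^2 = a^2 - b^2 + 2abi
= 1^2 - (-2)^2 + 2*1*(-2)i
= -3 - 4i


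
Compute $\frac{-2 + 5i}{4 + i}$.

Multiply numerator and denominator by conjugate (4 - i):
= (-2 + 5i)(4 - i) / (4^2 + 1^2)
= (-3 + 22i) / 17
= -3/17 + (22/17)i


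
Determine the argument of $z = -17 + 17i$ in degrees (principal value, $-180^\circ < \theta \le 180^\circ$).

θ = arctan(b/a) = arctan(17/-17) (quadrant-adjusted) = 135°


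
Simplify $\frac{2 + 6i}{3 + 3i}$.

Multiply numerator and denominator by conjugate (3 - 3i):
= (2 + 6i)(3 - 3i) / (3^2 + 3^2)
= (24 + 12i) / 18
Divide through by 6: (4 + 2i) / 3
= 4/3 + (2/3)i


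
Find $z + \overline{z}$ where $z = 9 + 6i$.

z + conjugate(z) = (a + bi) + (a - bi) = 2a
= 2 * 9 = 18


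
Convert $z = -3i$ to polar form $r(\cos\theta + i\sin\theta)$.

r = |z| = sqrt(a^2 + b^2) = sqrt((0)^2 + (-3)^2) = sqrt(0 + 9) = sqrt(9) = 3
a = 0 and b < 0, so z lies on the negative imaginary axis: θ = 270°
z = 3(cos 270° + i sin 270°)


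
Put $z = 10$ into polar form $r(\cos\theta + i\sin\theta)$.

r = |z| = sqrt(a^2 + b^2) = sqrt((10)^2 + (0)^2) = sqrt(100 + 0) = sqrt(100) = 10
b = 0 and a > 0, so z lies on the positive real axis: θ = 0°
z = 10(cos 0° + i sin 0°)


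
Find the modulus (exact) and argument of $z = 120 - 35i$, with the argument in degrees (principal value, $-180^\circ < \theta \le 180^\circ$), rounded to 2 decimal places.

|z| = sqrt(120^2 + (-35)^2) = 125
arg(z) = arctan(b/a) = arctan(-35/120) (quadrant-adjusted) = -16.26°


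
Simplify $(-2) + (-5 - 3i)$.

(-2 + (-5)) + (0 + (-3))i = -7 - 3i


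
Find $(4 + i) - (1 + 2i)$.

(4 - 1) + (1 - 2)i = 3 - i


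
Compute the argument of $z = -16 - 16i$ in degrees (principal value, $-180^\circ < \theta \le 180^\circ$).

θ = arctan(b/a) = arctan(-16/-16) (quadrant-adjusted) = -135°


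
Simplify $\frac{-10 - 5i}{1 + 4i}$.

Multiply numerator and denominator by conjugate (1 - 4i):
= (-10 - 5i)(1 - 4i) / (1^2 + 4^2)
= (-30 + 35i) / 17
= -30/17 + (35/17)i


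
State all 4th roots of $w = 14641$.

|w| = 14641, arg(w) = 0°
Root modulus = 14641^(1/4) = 11
Root arguments: θ_k = (0° + 360°k)/4 for k = 0, 1, ..., 3
Roots: 11, 11i, -11, -11i


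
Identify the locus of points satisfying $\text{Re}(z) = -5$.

Re(z) = x where z = x + yi; the equation x = -5 is satisfied by all points with that x-coordinate
Locus: Vertical line x = -5


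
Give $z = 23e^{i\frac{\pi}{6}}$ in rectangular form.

a = r cos θ = 23 * sqrt(3)/2 = 23*sqrt(3)/2
b = r sin θ = 23 * 1/2 = 23/2
z = 23*sqrt(3)/2 + (23/2)i


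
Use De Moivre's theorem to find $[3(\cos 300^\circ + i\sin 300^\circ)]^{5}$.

By De Moivre: z^n = r^n(cos(nθ) + i sin(nθ))
= 3^5(cos(5*300°) + i sin(5*300°))
= 243(cos 60° + i sin 60°)
= 243/2 + (243*sqrt(3)/2)i


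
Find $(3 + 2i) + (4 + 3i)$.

(3 + 4) + (2 + 3)i = 7 + 5i


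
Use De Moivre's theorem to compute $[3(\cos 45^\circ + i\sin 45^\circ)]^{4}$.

By De Moivre: z^n = r^n(cos(nθ) + i sin(nθ))
= 3^4(cos(4*45°) + i sin(4*45°))
= 81(cos 180° + i sin 180°)
= -81


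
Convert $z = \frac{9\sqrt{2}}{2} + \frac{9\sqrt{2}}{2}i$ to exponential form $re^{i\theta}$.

r = |z| = sqrt((9*sqrt(2)/2)^2 + (9*sqrt(2)/2)^2) = sqrt(81/2 + 81/2) = sqrt(81) = 9
θ = arctan(b/a) = arctan(6.364/6.364) (quadrant-adjusted) = 45° = π/4
z = 9e^(i*π/4)


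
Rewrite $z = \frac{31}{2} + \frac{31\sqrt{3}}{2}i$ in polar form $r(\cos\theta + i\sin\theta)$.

r = |z| = sqrt(a^2 + b^2) = sqrt((31/2)^2 + (31*sqrt(3)/2)^2) = sqrt(961/4 + 2883/4) = sqrt(961) = 31
θ = arctan(b/a) = arctan(26.8468/15.5) (quadrant-adjusted) = 60°
z = 31(cos 60° + i sin 60°)


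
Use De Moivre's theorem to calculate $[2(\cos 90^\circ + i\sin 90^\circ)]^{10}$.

By De Moivre: z^n = r^n(cos(nθ) + i sin(nθ))
= 2^10(cos(10*90°) + i sin(10*90°))
= 1024(cos 180° + i sin 180°)
= -1024


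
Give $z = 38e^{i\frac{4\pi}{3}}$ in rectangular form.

a = r cos θ = 38 * -1/2 = -19
b = r sin θ = 38 * -sqrt(3)/2 = -19*sqrt(3)
z = -19 - 19*sqrt(3)i


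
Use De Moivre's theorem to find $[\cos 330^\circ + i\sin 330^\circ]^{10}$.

By De Moivre: z^n = r^n(cos(nθ) + i sin(nθ))
= 1^10(cos(10*330°) + i sin(10*330°))
= 1(cos 60° + i sin 60°)
= 1/2 + (sqrt(3)/2)i


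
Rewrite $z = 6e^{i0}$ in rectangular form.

a = r cos θ = 6 * 1 = 6
b = r sin θ = 6 * 0 = 0
z = 6


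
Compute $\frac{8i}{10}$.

Divisor is real, so divide each part by 10:
= 0 + (4/5)i


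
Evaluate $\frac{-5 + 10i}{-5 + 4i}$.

Multiply numerator and denominator by conjugate (-5 - 4i):
= (-5 + 10i)(-5 - 4i) / ((-5)^2 + 4^2)
= (65 - 30i) / 41
= 65/41 - (30/41)i


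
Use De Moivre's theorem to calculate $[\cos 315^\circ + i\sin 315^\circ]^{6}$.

By De Moivre: z^n = r^n(cos(nθ) + i sin(nθ))
= 1^6(cos(6*315°) + i sin(6*315°))
= 1(cos 90° + i sin 90°)
= i


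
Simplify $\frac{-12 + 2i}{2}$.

Divisor is real, so divide each part by 2:
= -6 + i


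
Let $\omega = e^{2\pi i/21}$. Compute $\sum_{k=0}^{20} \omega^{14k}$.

Let ζ = ω^14 = e^(2πi·14/21). Since 21 ∤ 14, ζ ≠ 1.
Sum = Σ_{k=0}^{20} ζ^k = (ζ^21 - 1)/(ζ - 1) = (ω^{14·21} - 1)/(ζ - 1) = (1 - 1)/(ζ - 1) = 0


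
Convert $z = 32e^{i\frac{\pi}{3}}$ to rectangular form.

a = r cos θ = 32 * 1/2 = 16
b = r sin θ = 32 * sqrt(3)/2 = 16*sqrt(3)
z = 16 + 16*sqrt(3)i


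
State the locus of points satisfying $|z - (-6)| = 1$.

|z - z0| = r describes a circle centered at z0 with radius r
Here z0 = -6 and r = 1
Locus: Circle centered at (-6, 0) with radius 1


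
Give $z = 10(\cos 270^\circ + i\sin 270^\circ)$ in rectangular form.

a = r cos θ = 10 * 0 = 0
b = r sin θ = 10 * -1 = -10
z = -10i


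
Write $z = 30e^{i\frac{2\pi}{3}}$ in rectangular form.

a = r cos θ = 30 * -1/2 = -15
b = r sin θ = 30 * sqrt(3)/2 = 15*sqrt(3)
z = -15 + 15*sqrt(3)i


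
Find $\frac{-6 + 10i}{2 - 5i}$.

Multiply numerator and denominator by conjugate (2 + 5i):
= (-6 + 10i)(2 + 5i) / (2^2 + (-5)^2)
= (-62 - 10i) / 29
= -62/29 - (10/29)i


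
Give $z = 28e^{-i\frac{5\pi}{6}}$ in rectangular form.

a = r cos θ = 28 * -sqrt(3)/2 = -14*sqrt(3)
b = r sin θ = 28 * -1/2 = -14
z = -14*sqrt(3) - 14i


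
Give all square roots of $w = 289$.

|w| = 289, arg(w) = 0°
Root modulus = 289^(1/2) = 17
Root arguments: θ_k = (0° + 360°k)/2 for k = 0, 1, ..., 1
Roots: 17, -17


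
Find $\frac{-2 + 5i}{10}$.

Divisor is real, so divide each part by 10:
= -1/5 + (1/2)i


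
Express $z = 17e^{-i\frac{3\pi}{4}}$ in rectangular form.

a = r cos θ = 17 * -sqrt(2)/2 = -17*sqrt(2)/2
b = r sin θ = 17 * -sqrt(2)/2 = -17*sqrt(2)/2
z = -17*sqrt(2)/2 - (17*sqrt(2)/2)i


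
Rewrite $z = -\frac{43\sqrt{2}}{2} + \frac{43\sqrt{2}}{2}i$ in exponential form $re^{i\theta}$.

r = |z| = sqrt((-43*sqrt(2)/2)^2 + (43*sqrt(2)/2)^2) = sqrt(1849/2 + 1849/2) = sqrt(1849) = 43
θ = arctan(b/a) = arctan(30.4056/-30.4056) (quadrant-adjusted) = 135° = 3π/4
z = 43e^(i*3π/4)


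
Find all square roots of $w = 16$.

|w| = 16, arg(w) = 0°
Root modulus = 16^(1/2) = 4
Root arguments: θ_k = (0° + 360°k)/2 for k = 0, 1, ..., 1
Roots: 4, -4


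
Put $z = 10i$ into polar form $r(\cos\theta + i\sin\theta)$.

r = |z| = sqrt(a^2 + b^2) = sqrt((0)^2 + (10)^2) = sqrt(0 + 100) = sqrt(100) = 10
a = 0 and b > 0, so z lies on the positive imaginary axis: θ = 90°
z = 10(cos 90° + i sin 90°)


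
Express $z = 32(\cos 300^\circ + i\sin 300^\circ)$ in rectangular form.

a = r cos θ = 32 * 1/2 = 16
b = r sin θ = 32 * -sqrt(3)/2 = -16*sqrt(3)
z = 16 - 16*sqrt(3)i


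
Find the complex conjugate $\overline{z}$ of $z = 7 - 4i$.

If z = a + bi, then conjugate(z) = a - bi
conjugate(7 - 4i) = 7 + 4i


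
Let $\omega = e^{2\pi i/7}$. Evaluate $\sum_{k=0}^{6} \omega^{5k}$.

Let ζ = ω^5 = e^(2πi·5/7). Since 7 ∤ 5, ζ ≠ 1.
Sum = Σ_{k=0}^{6} ζ^k = (ζ^7 - 1)/(ζ - 1) = (ω^{5·7} - 1)/(ζ - 1) = (1 - 1)/(ζ - 1) = 0


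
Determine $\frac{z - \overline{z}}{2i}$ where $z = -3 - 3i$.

z - conjugate(z) = 2bi
(z - conjugate(z))/(2i) = 2bi/(2i) = b = -3


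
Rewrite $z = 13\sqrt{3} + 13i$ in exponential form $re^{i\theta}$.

r = |z| = sqrt((13*sqrt(3))^2 + (13)^2) = sqrt(507 + 169) = sqrt(676) = 26
θ = arctan(b/a) = arctan(13/22.5167) (quadrant-adjusted) = 30° = π/6
z = 26e^(i*π/6)


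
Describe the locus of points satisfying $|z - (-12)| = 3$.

|z - z0| = r describes a circle centered at z0 with radius r
Here z0 = -12 and r = 3
Locus: Circle centered at (-12, 0) with radius 3


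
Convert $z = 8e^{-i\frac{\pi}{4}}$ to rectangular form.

a = r cos θ = 8 * sqrt(2)/2 = 4*sqrt(2)
b = r sin θ = 8 * -sqrt(2)/2 = -4*sqrt(2)
z = 4*sqrt(2) - 4*sqrt(2)i


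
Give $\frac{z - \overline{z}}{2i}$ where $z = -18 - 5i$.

z - conjugate(z) = 2bi
(z - conjugate(z))/(2i) = 2bi/(2i) = b = -5


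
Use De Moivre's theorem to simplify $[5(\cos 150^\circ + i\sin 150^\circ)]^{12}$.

By De Moivre: z^n = r^n(cos(nθ) + i sin(nθ))
= 5^12(cos(12*150°) + i sin(12*150°))
= 244140625(cos 0° + i sin 0°)
= 244140625


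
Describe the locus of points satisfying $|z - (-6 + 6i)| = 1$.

|z - z0| = r describes a circle centered at z0 with radius r
Here z0 = -6 + 6i and r = 1
Locus: Circle centered at (-6, 6) with radius 1


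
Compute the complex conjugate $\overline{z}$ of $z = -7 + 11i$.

If z = a + bi, then conjugate(z) = a - bi
conjugate(-7 + 11i) = -7 - 11i


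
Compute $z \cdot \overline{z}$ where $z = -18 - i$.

z * conjugate(z) = |z|^2 = a^2 + b^2
= (-18)^2 + (-1)^2 = 325


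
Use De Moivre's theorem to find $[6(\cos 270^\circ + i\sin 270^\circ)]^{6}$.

By De Moivre: z^n = r^n(cos(nθ) + i sin(nθ))
= 6^6(cos(6*270°) + i sin(6*270°))
= 46656(cos 180° + i sin 180°)
= -46656


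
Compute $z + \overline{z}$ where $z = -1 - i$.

z + conjugate(z) = (a + bi) + (a - bi) = 2a
= 2 * (-1) = -2


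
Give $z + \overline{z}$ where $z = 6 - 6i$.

z + conjugate(z) = (a + bi) + (a - bi) = 2a
= 2 * 6 = 12


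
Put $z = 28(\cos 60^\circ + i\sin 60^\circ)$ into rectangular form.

a = r cos θ = 28 * 1/2 = 14
b = r sin θ = 28 * sqrt(3)/2 = 14*sqrt(3)
z = 14 + 14*sqrt(3)i


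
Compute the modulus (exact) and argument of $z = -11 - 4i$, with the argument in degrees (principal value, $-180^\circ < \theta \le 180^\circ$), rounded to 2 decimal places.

|z| = sqrt((-11)^2 + (-4)^2) = sqrt(137)
arg(z) = arctan(b/a) = arctan(-4/-11) (quadrant-adjusted) = -160.02°


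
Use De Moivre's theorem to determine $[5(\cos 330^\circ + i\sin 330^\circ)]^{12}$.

By De Moivre: z^n = r^n(cos(nθ) + i sin(nθ))
= 5^12(cos(12*330°) + i sin(12*330°))
= 244140625(cos 0° + i sin 0°)
= 244140625


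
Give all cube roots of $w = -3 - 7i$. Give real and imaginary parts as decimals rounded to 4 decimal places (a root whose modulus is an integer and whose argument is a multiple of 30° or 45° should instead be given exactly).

|w| = sqrt(58) ≈ 7.615773, arg(w) ≈ 246.801409°
Root modulus = sqrt(58)^(1/3) ≈ 1.967454
Root arguments: θ_k = (arg(w) + 360°k)/3 for k = 0, 1, ..., 2
Compute each root as (root modulus)(cos θ_k + i sin θ_k) using full-precision intermediates, then round to 4 decimal places.
Roots: 0.2647 + 1.9496i, -1.8207 - 0.7455i, 1.5560 - 1.2040i


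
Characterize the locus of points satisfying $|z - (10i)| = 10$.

|z - z0| = r describes a circle centered at z0 with radius r
Here z0 = 10i and r = 10
Locus: Circle centered at (0, 10) with radius 10


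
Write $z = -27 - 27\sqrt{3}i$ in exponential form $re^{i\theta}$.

r = |z| = sqrt((-27)^2 + (-27*sqrt(3))^2) = sqrt(729 + 2187) = sqrt(2916) = 54
θ = arctan(b/a) = arctan(-46.7654/-27) (quadrant-adjusted) = 240° = 4π/3
z = 54e^(i*4π/3)


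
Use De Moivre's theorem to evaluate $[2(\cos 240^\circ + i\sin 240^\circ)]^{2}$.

By De Moivre: z^n = r^n(cos(nθ) + i sin(nθ))
= 2^2(cos(2*240°) + i sin(2*240°))
= 4(cos 120° + i sin 120°)
= -2 + 2*sqrt(3)i


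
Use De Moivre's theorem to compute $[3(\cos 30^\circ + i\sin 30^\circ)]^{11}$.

By De Moivre: z^n = r^n(cos(nθ) + i sin(nθ))
= 3^11(cos(11*30°) + i sin(11*30°))
= 177147(cos 330° + i sin 330°)
= 177147*sqrt(3)/2 - (177147/2)i


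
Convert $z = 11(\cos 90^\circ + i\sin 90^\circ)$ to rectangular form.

a = r cos θ = 11 * 0 = 0
b = r sin θ = 11 * 1 = 11
z = 11i


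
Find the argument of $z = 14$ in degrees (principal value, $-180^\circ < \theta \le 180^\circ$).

b = 0 and a > 0, so z lies on the positive real axis: θ = 0°


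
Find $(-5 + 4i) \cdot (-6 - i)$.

(a1*a2 - b1*b2) + (a1*b2 + b1*a2)i
= (30 - (-4)) + (5 + (-24))i
= 34 - 19i


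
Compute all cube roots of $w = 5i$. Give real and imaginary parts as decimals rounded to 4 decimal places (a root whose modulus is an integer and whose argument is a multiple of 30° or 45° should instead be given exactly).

|w| = 5, arg(w) = 90°
Root modulus = 5^(1/3) ≈ 1.709976
Root arguments: θ_k = (90° + 360°k)/3 for k = 0, 1, ..., 2
Compute each root as (root modulus)(cos θ_k + i sin θ_k) using full-precision intermediates, then round to 4 decimal places.
Roots: 1.4809 + 0.8550i, -1.4809 + 0.8550i, -1.7100i


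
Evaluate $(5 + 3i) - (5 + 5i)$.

(5 - 5) + (3 - 5)i = -2i


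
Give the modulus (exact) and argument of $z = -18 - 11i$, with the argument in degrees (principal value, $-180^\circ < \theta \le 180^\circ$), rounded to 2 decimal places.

|z| = sqrt((-18)^2 + (-11)^2) = sqrt(445)
arg(z) = arctan(b/a) = arctan(-11/-18) (quadrant-adjusted) = -148.57°


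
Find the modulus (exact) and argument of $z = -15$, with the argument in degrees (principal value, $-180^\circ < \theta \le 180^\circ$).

|z| = sqrt((-15)^2 + 0^2) = 15
b = 0 and a < 0, so z lies on the negative real axis: arg(z) = 180°


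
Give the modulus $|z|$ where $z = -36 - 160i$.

|z| = sqrt(a^2 + b^2) = sqrt((-36)^2 + (-160)^2) = sqrt(26896) = 164


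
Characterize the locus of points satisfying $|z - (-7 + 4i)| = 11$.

|z - z0| = r describes a circle centered at z0 with radius r
Here z0 = -7 + 4i and r = 11
Locus: Circle centered at (-7, 4) with radius 11


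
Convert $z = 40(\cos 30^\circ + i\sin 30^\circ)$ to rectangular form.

a = r cos θ = 40 * sqrt(3)/2 = 20*sqrt(3)
b = r sin θ = 40 * 1/2 = 20
z = 20*sqrt(3) + 20i


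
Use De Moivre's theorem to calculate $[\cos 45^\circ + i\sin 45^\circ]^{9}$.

By De Moivre: z^n = r^n(cos(nθ) + i sin(nθ))
= 1^9(cos(9*45°) + i sin(9*45°))
= 1(cos 45° + i sin 45°)
= sqrt(2)/2 + (sqrt(2)/2)i


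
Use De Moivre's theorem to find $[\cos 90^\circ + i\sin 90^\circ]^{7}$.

By De Moivre: z^n = r^n(cos(nθ) + i sin(nθ))
= 1^7(cos(7*90°) + i sin(7*90°))
= 1(cos 270° + i sin 270°)
= -i


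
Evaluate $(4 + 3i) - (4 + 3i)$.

(4 - 4) + (3 - 3)i = 0


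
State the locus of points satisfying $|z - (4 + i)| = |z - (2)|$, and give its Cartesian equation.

|z - z1| = |z - z2| means z is equidistant from z1 and z2,
i.e. the perpendicular bisector of the segment from (4, 1) to (2, 0) (midpoint (3, 1/2)).
With z = x + yi, square both sides:
(x - 4)^2 + (y - 1)^2 = (x - 2)^2 + (y - 0)^2
The x^2 and y^2 terms cancel: -4x + (-2)y = 4 - 17 = -13
Simplify: 4x + 2y = 13
Locus: Perpendicular bisector of the segment from (4, 1) to (2, 0): the line 4x + 2y = 13


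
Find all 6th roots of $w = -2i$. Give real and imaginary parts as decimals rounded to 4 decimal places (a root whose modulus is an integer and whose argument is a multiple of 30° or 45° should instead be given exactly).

|w| = 2, arg(w) = 270°
Root modulus = 2^(1/6) ≈ 1.122462
Root arguments: θ_k = (270° + 360°k)/6 for k = 0, 1, ..., 5
Compute each root as (root modulus)(cos θ_k + i sin θ_k) using full-precision intermediates, then round to 4 decimal places.
Roots: 0.7937 + 0.7937i, -0.2905 + 1.0842i, -1.0842 + 0.2905i, -0.7937 - 0.7937i, 0.2905 - 1.0842i, 1.0842 - 0.2905i


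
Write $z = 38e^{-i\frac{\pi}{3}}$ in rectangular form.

a = r cos θ = 38 * 1/2 = 19
b = r sin θ = 38 * -sqrt(3)/2 = -19*sqrt(3)
z = 19 - 19*sqrt(3)i


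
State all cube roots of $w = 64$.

|w| = 64, arg(w) = 0°
Root modulus = 64^(1/3) = 4
Root arguments: θ_k = (0° + 360°k)/3 for k = 0, 1, ..., 2
Roots: 4, -2 + 2*sqrt(3)i, -2 - 2*sqrt(3)i


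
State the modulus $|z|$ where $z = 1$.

|z| = sqrt(a^2 + b^2) = sqrt(1^2 + 0^2) = sqrt(1) = 1


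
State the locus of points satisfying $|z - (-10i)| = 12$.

|z - z0| = r describes a circle centered at z0 with radius r
Here z0 = -10i and r = 12
Locus: Circle centered at (0, -10) with radius 12


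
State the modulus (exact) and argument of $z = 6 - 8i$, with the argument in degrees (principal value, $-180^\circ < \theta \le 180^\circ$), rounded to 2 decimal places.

|z| = sqrt(6^2 + (-8)^2) = 10
arg(z) = arctan(b/a) = arctan(-8/6) (quadrant-adjusted) = -53.13°


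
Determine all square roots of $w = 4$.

|w| = 4, arg(w) = 0°
Root modulus = 4^(1/2) = 2
Root arguments: θ_k = (0° + 360°k)/2 for k = 0, 1, ..., 1
Roots: 2, -2


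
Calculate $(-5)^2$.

(a + bi)^2 = a^2 - b^2 + 2abi
= (-5)^2 - 0^2 + 2*(-5)*0i
= 25


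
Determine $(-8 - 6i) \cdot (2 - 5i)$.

(a1*a2 - b1*b2) + (a1*b2 + b1*a2)i
= (-16 - 30) + (40 + (-12))i
= -46 + 28i


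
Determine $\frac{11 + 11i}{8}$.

Divisor is real, so divide each part by 8:
= 11/8 + (11/8)i


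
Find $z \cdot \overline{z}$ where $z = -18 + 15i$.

z * conjugate(z) = |z|^2 = a^2 + b^2
= (-18)^2 + 15^2 = 549


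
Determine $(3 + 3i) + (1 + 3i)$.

(3 + 1) + (3 + 3)i = 4 + 6i


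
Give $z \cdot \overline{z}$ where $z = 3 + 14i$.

z * conjugate(z) = |z|^2 = a^2 + b^2
= 3^2 + 14^2 = 205


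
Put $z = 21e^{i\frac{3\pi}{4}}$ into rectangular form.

a = r cos θ = 21 * -sqrt(2)/2 = -21*sqrt(2)/2
b = r sin θ = 21 * sqrt(2)/2 = 21*sqrt(2)/2
z = -21*sqrt(2)/2 + (21*sqrt(2)/2)i


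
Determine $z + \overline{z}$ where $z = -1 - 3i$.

z + conjugate(z) = (a + bi) + (a - bi) = 2a
= 2 * (-1) = -2


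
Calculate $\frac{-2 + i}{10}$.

Divisor is real, so divide each part by 10:
= -1/5 + (1/10)i


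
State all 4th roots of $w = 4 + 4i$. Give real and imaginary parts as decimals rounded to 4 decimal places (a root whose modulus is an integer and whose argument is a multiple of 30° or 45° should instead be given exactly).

|w| = sqrt(32) ≈ 5.656854, arg(w) = 45°
Root modulus = sqrt(32)^(1/4) ≈ 1.542211
Root arguments: θ_k = (45° + 360°k)/4 for k = 0, 1, ..., 3
Compute each root as (root modulus)(cos θ_k + i sin θ_k) using full-precision intermediates, then round to 4 decimal places.
Roots: 1.5126 + 0.3009i, -0.3009 + 1.5126i, -1.5126 - 0.3009i, 0.3009 - 1.5126i


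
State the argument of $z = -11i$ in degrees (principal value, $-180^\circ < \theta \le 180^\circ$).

a = 0 and b < 0, so z lies on the negative imaginary axis: θ = -90°


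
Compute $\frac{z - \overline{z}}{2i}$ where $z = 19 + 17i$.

z - conjugate(z) = 2bi
(z - conjugate(z))/(2i) = 2bi/(2i) = b = 17


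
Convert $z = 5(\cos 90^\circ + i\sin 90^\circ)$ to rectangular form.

a = r cos θ = 5 * 0 = 0
b = r sin θ = 5 * 1 = 5
z = 5i


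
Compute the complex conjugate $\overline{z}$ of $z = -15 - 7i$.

If z = a + bi, then conjugate(z) = a - bi
conjugate(-15 - 7i) = -15 + 7i


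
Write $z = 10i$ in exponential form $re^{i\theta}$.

r = |z| = sqrt((0)^2 + (10)^2) = sqrt(0 + 100) = sqrt(100) = 10
a = 0 and b > 0, so z lies on the positive imaginary axis: θ = 90° = π/2
z = 10e^(i*π/2)


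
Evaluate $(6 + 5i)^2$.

(a + bi)^2 = a^2 - b^2 + 2abi
= 6^2 - 5^2 + 2*6*5i
= 11 + 60i


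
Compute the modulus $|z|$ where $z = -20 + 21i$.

|z| = sqrt(a^2 + b^2) = sqrt((-20)^2 + 21^2) = sqrt(841) = 29


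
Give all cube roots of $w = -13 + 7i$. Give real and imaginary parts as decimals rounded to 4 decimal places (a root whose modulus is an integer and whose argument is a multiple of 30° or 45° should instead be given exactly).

|w| = sqrt(218) ≈ 14.764823, arg(w) ≈ 151.699244°
Root modulus = sqrt(218)^(1/3) ≈ 2.453255
Root arguments: θ_k = (arg(w) + 360°k)/3 for k = 0, 1, ..., 2
Compute each root as (root modulus)(cos θ_k + i sin θ_k) using full-precision intermediates, then round to 4 decimal places.
Roots: 1.5583 + 1.8948i, -2.4201 + 0.4021i, 0.8618 - 2.2969i


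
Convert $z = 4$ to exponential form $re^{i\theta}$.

r = |z| = sqrt((4)^2 + (0)^2) = sqrt(16 + 0) = sqrt(16) = 4
b = 0 and a > 0, so z lies on the positive real axis: θ = 0
z = 4e^(i*0) = 4


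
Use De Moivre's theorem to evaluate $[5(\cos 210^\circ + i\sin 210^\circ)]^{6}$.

By De Moivre: z^n = r^n(cos(nθ) + i sin(nθ))
= 5^6(cos(6*210°) + i sin(6*210°))
= 15625(cos 180° + i sin 180°)
= -15625


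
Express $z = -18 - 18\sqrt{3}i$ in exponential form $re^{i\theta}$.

r = |z| = sqrt((-18)^2 + (-18*sqrt(3))^2) = sqrt(324 + 972) = sqrt(1296) = 36
θ = arctan(b/a) = arctan(-31.1769/-18) (quadrant-adjusted) = 240° = 4π/3
z = 36e^(i*4π/3)


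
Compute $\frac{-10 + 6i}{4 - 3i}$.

Multiply numerator and denominator by conjugate (4 + 3i):
= (-10 + 6i)(4 + 3i) / (4^2 + (-3)^2)
= (-58 - 6i) / 25
= -58/25 - (6/25)i


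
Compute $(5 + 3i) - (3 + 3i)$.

(5 - 3) + (3 - 3)i = 2


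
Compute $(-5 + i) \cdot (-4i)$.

(a1*a2 - b1*b2) + (a1*b2 + b1*a2)i
= (0 - (-4)) + (20 + 0)i
= 4 + 20i


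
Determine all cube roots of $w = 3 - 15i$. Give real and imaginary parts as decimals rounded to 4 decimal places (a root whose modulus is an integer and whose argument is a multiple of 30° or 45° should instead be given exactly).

|w| = sqrt(234) ≈ 15.297059, arg(w) ≈ 281.309932°
Root modulus = sqrt(234)^(1/3) ≈ 2.482386
Root arguments: θ_k = (arg(w) + 360°k)/3 for k = 0, 1, ..., 2
Compute each root as (root modulus)(cos θ_k + i sin θ_k) using full-precision intermediates, then round to 4 decimal places.
Roots: -0.1632 + 2.4770i, -2.0635 - 1.3799i, 2.2268 - 1.0972i


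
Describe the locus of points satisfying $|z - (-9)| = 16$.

|z - z0| = r describes a circle centered at z0 with radius r
Here z0 = -9 and r = 16
Locus: Circle centered at (-9, 0) with radius 16


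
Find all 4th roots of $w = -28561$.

|w| = 28561, arg(w) = 180°
Root modulus = 28561^(1/4) = 13
Root arguments: θ_k = (180° + 360°k)/4 for k = 0, 1, ..., 3
Roots: 13*sqrt(2)/2 + (13*sqrt(2)/2)i, -13*sqrt(2)/2 + (13*sqrt(2)/2)i, -13*sqrt(2)/2 - (13*sqrt(2)/2)i, 13*sqrt(2)/2 - (13*sqrt(2)/2)i


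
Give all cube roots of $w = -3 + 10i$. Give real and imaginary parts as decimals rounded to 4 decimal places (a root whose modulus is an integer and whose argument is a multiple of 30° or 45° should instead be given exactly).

|w| = sqrt(109) ≈ 10.440307, arg(w) ≈ 106.699244°
Root modulus = sqrt(109)^(1/3) ≈ 2.185602
Root arguments: θ_k = (arg(w) + 360°k)/3 for k = 0, 1, ..., 2
Compute each root as (root modulus)(cos θ_k + i sin θ_k) using full-precision intermediates, then round to 4 decimal places.
Roots: 1.7779 + 1.2712i, -1.9899 + 0.9040i, 0.2120 - 2.1753i


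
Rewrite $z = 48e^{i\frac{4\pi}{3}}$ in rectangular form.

a = r cos θ = 48 * -1/2 = -24
b = r sin θ = 48 * -sqrt(3)/2 = -24*sqrt(3)
z = -24 - 24*sqrt(3)i


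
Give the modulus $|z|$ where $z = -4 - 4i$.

|z| = sqrt(a^2 + b^2) = sqrt((-4)^2 + (-4)^2) = sqrt(32) = sqrt(32)


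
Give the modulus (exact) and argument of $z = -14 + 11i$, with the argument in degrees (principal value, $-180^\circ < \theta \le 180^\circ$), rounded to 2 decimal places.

|z| = sqrt((-14)^2 + 11^2) = sqrt(317)
arg(z) = arctan(b/a) = arctan(11/-14) (quadrant-adjusted) = 141.84°


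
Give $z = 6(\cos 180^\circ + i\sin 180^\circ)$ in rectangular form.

a = r cos θ = 6 * -1 = -6
b = r sin θ = 6 * 0 = 0
z = -6
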